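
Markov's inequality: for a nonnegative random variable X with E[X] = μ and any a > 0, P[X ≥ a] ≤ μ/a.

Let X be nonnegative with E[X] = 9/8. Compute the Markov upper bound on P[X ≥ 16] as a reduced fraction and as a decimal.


μ = E[X] = 9/8, a = 16.
Markov: P[X ≥ 16] ≤ μ/a = (9/8)/16 = 9/128.
Numerically: ≈ 0.070.
(Since a = 16 > μ = 1.125, the bound 9/128 is < 1 and informative.)

P[X ≥ 16] ≤ 9/128 ≈ 0.070.


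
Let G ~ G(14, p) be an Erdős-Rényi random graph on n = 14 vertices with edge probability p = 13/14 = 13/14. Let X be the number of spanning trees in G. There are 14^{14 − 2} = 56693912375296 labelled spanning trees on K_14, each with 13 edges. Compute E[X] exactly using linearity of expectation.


K_14 has 14^{14 − 2} = 56693912375296 labelled spanning trees.
For each such spanning tree H, let X_H = 1 if all 13 edges of H are present in G. Then P[X_H = 1] = p^{13} = (13/14)^{13} = 302875106592253/793714773254144.
Summing the indicators: E[X] = Σ_H E[X_H] = 56693912375296 · p^{13} = 56693912375296 · 302875106592253/793714773254144 = 302875106592253/14.
Numerically: E[X] ≈ 2.163e+13.

E[X] = 56693912375296 · (13/14)^{13} = 302875106592253/14 ≈ 2.163e+13.


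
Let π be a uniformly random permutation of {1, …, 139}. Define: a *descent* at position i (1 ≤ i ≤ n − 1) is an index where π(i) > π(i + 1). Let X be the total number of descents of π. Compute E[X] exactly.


Write X = Σ X_I over i = 1, …, 138, with X_I the indicator of one descent.
There are 138 indicators.
For each fixed i, the pair (π(i), π(i+1)) is a uniformly random ordered pair of distinct values from {1, …, 139}; by symmetry P[π(i) > π(i+1)] = 1/2.
By linearity: E[X] = 138 · (1/2) = (139 − 1) · (1/2) = 69 ≈ 69.0000.

E[X] = 69 = 69.0000.


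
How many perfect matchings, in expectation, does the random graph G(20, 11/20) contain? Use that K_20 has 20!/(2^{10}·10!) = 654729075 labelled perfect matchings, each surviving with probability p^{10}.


K_20 has 20!/(2^{10}·10!) = 654729075 labelled perfect matchings.
For each such perfect matching H, let X_H = 1 if all 10 edges of H are present in G. Then P[X_H = 1] = p^{10} = (11/20)^{10} = 25937424601/10240000000000.
By linearity of expectation: E[X] = Σ_H E[X_H] = 654729075 · p^{10} = 654729075 · 25937424601/10240000000000 = 679279440675798963/409600000000.
Numerically: E[X] ≈ 1.6584e+06.

E[X] = 654729075 · (11/20)^{10} = 679279440675798963/409600000000 ≈ 1.6584e+06.


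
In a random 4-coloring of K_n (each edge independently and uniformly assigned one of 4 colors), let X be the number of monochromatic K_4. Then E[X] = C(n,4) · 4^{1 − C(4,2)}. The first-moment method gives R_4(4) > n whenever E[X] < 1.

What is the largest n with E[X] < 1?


We need C(n, 4) · 4^{1 − 6} < 1, i.e. C(n, 4) < 4^{6 − 1} = 1024.
Check values of n near the boundary:
  n = 10: C(10, 4) = 210; 210 < 1024? YES
  n = 11: C(11, 4) = 330; 330 < 1024? YES
  n = 12: C(12, 4) = 495; 495 < 1024? YES
  n = 13: C(13, 4) = 715; 715 < 1024? YES
  n = 14: C(14, 4) = 1001; 1001 < 1024? YES
  n = 15: C(15, 4) = 1365; 1365 < 1024? NO
The largest n with C(n, 4) < 1024 is n = 14 (where E[X] = 1001/1024 ≈ 0.97754). Hence R_4(4) > 14, i.e. R_4(4) ≥ 15.

Largest n = 14; hence R_4(4) > 14.


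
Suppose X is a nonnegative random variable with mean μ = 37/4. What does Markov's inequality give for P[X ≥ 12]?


μ = E[X] = 37/4, a = 12.
Markov: P[X ≥ 12] ≤ μ/a = (37/4)/12 = 37/48.
Numerically: ≈ 0.7708.
(Since a = 12 > μ = 9.2500, the bound 37/48 is < 1 and informative.)

P[X ≥ 12] ≤ 37/48 ≈ 0.7708.


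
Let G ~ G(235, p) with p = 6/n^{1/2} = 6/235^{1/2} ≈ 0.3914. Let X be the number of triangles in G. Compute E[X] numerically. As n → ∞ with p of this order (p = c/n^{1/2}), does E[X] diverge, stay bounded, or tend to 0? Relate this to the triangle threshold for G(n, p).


Number of potential triangles: C(235, 3) = 2135445.
Each occurs with probability p³ ≈ (0.3914)³ ≈ 5.9958665e-02.
By linearity: E[X] = C(235, 3)·p³ ≈ 2135445 · 5.9958665e-02 ≈ 128038.43232.
Since α = 1/2 < 1, p = c/n^{1/2} ≫ 1/n is above the triangle threshold p ~ 1/n. Asymptotically E[X] ~ (c³/6)·n^{3(1−α)} = (6³/6)·n^{1.5} → ∞; triangles are abundant w.h.p.

E[X] ≈ 128038.43232; in regime p = Θ(1/n^{1/2}) E[X] diverges (above the triangle threshold p ~ 1/n).


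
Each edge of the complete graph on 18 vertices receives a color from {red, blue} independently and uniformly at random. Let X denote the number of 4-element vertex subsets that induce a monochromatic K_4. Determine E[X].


Let X = Σ_S X_S over the C(18, 4) = 3060 subsets S of size 4, where X_S = 1 if the K_4 on S is monochromatic.
For a fixed S, the K_4 on S has C(4, 2) = 6 edges. P[all 6 edges red] = (1/2)^6, and likewise for blue, so P[monochromatic] = 2·(1/2)^6 = 2^{1 − 6} = 1/32.
By linearity: E[X] = C(18, 4) · 2^{1 − 6} = 3060 · 1/32 = 765/8.
Numerically: E[X] ≈ 95.625.

E[X] = C(18,4)·2^(1−C(4,2)) = 765/8 ≈ 95.625.


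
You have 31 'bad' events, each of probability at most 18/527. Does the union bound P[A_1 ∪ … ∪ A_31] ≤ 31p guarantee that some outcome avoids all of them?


Union bound: P[∪_{i=1}^{31} A_i] ≤ Σ_i P[A_i] ≤ 31·p = 31·(18/527) = 18/17.
Numerically: 18/17 ≈ 1.05882.
Is 18/17 < 1? NO.
Since the bound 18/17 is ≥ 1, the union bound is uninformative here; it does NOT by itself certify existence.

31·p = 18/17 ≈ 1.05882; existence NOT certified by the union bound.


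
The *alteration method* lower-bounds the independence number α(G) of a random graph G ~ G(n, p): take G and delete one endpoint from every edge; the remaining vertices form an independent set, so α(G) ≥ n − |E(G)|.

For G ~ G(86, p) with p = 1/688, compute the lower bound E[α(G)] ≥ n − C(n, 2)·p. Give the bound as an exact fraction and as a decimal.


E[|E(G)|] = C(86, 2)·p = 3655 · (1/688) = 85/16.
E[α(G)] ≥ n − E[|E(G)|] = 86 − 85/16 = 1291/16.
Numerically: ≈ 80.68750.
(This is only a lower bound; the true E[α(G)] may be larger.)

E[α(G)] ≥ 1291/16 ≈ 80.68750.


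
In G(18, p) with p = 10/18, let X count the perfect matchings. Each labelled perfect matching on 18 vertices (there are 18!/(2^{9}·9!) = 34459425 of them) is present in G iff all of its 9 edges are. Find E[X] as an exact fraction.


K_18 has 18!/(2^{9}·9!) = 34459425 labelled perfect matchings.
For each such perfect matching H, let X_H = 1 if all 9 edges of H are present in G. Then P[X_H = 1] = p^{9} = (5/9)^{9} = 1953125/387420489.
By linearity of expectation: E[X] = Σ_H E[X_H] = 34459425 · p^{9} = 34459425 · 1953125/387420489 = 830908203125/4782969.
Numerically: E[X] ≈ 173722.

E[X] = 34459425 · (5/9)^{9} = 830908203125/4782969 ≈ 173722.


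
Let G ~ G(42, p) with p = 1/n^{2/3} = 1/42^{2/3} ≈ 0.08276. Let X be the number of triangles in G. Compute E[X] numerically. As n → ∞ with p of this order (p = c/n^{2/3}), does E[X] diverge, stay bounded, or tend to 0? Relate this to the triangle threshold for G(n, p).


Number of potential triangles: C(42, 3) = 11480.
Each occurs with probability p³ ≈ (0.08276)³ ≈ 5.668934e-04.
By linearity: E[X] = C(42, 3)·p³ ≈ 11480 · 5.668934e-04 ≈ 6.5079.
Since α = 2/3 < 1, p = c/n^{2/3} ≫ 1/n is above the triangle threshold p ~ 1/n. Asymptotically E[X] ~ (c³/6)·n^{3(1−α)} = (1³/6)·n^{1} → ∞; triangles are abundant w.h.p.

E[X] ≈ 6.5079; in regime p = Θ(1/n^{2/3}) E[X] diverges (above the triangle threshold p ~ 1/n).


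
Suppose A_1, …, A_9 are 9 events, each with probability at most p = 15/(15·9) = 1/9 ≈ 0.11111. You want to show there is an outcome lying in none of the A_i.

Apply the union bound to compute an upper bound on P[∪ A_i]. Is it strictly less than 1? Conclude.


Union bound: P[∪_{i=1}^{9} A_i] ≤ Σ_i P[A_i] ≤ 9·p = 9·(1/9) = 1.
Numerically: 1 ≈ 1.00000.
Is 1 < 1? NO.
Since the bound 1 is ≥ 1, the union bound is uninformative here; it does NOT by itself certify existence.

9·p = 1 ≈ 1.00000; existence NOT certified by the union bound.


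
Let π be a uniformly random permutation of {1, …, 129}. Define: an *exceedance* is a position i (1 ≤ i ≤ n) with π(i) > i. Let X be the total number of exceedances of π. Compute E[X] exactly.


Write X = Σ_{i=1}^{129} X_i, where X_i = 1_{π(i) > i}.
For each fixed i, π(i) is uniform over {1, …, 129} (marginal of a uniform permutation), so P[π(i) > i] = (n − i)/n. Summing: Σ_{i=1}^{129} (n − i)/n = (0 + 1 + … + 128)/129 = 129(129 − 1)/(2·129) = (129 − 1)/2.
Hence E[X] = Σ_{i=1}^{129} (129 − i)/129 = 64 ≈ 64.00000.

E[X] = 64 = 64.00000.


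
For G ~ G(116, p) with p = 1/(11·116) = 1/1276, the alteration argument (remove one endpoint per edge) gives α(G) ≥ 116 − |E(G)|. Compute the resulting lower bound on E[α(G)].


E[|E(G)|] = C(116, 2)·p = 6670 · (1/1276) = 115/22.
E[α(G)] ≥ n − E[|E(G)|] = 116 − 115/22 = 2437/22.
Numerically: ≈ 110.773.
(This is only a lower bound; the true E[α(G)] may be larger.)

E[α(G)] ≥ 2437/22 ≈ 110.773.


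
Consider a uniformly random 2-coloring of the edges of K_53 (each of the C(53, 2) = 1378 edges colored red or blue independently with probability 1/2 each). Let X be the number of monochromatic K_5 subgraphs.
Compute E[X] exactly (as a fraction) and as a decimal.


Let X = Σ_S X_S over the C(53, 5) = 2869685 subsets S of size 5, where X_S = 1 if the K_5 on S is monochromatic.
For a fixed S, the K_5 on S has C(5, 2) = 10 edges. P[all 10 edges red] = (1/2)^10, and likewise for blue, so P[monochromatic] = 2·(1/2)^10 = 2^{1 − 10} = 1/512.
By linearity: E[X] = C(53, 5) · 2^{1 − 10} = 2869685 · 1/512 = 2869685/512.
Numerically: E[X] ≈ 5604.8535.

E[X] = C(53,5)·2^(1−C(5,2)) = 2869685/512 ≈ 5604.8535.


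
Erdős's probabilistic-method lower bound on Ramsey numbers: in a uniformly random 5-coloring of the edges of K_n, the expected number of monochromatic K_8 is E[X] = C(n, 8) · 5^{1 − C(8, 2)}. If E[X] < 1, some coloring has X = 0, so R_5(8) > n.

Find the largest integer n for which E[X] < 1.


We need C(n, 8) · 5^{1 − 28} < 1, i.e. C(n, 8) < 5^{28 − 1} = 7450580596923828125.
Check values of n near the boundary:
  n = 857: C(857, 8) = 6983854138365964575; 6983854138365964575 < 7450580596923828125? YES
  n = 858: C(858, 8) = 7049584530256467771; 7049584530256467771 < 7450580596923828125? YES
  n = 859: C(859, 8) = 7115855595170747139; 7115855595170747139 < 7450580596923828125? YES
  n = 860: C(860, 8) = 7182671140665308145; 7182671140665308145 < 7450580596923828125? YES
  n = 861: C(861, 8) = 7250034996615275865; 7250034996615275865 < 7450580596923828125? YES
  n = 862: C(862, 8) = 7317951015318931845; 7317951015318931845 < 7450580596923828125? YES
  n = 863: C(863, 8) = 7386423071602617757; 7386423071602617757 < 7450580596923828125? YES
  n = 864: C(864, 8) = 7455455062926006708; 7455455062926006708 < 7450580596923828125? NO
The largest n with C(n, 8) < 7450580596923828125 is n = 863 (where E[X] = 7386423071602617757/7450580596923828125 ≈ 0.991389). Hence R_5(8) > 863, i.e. R_5(8) ≥ 864.

Largest n = 863; hence R_5(8) > 863.


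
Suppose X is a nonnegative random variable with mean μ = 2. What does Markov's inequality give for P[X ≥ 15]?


μ = E[X] = 2, a = 15.
Markov: P[X ≥ 15] ≤ μ/a = (2)/15 = 2/15.
Numerically: ≈ 0.133.
(Since a = 15 > μ = 2.000, the bound 2/15 is < 1 and informative.)

P[X ≥ 15] ≤ 2/15 ≈ 0.133.


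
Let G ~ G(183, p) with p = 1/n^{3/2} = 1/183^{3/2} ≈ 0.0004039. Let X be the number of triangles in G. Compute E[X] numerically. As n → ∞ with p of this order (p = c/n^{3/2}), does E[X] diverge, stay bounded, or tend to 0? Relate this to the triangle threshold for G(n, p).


Number of potential triangles: C(183, 3) = 1004731.
Each occurs with probability p³ ≈ (0.0004039)³ ≈ 6.591285e-11.
By linearity: E[X] = C(183, 3)·p³ ≈ 1004731 · 6.591285e-11 ≈ 0.0001.
Since α = 3/2 > 1, p = c/n^{3/2} = o(1/n) is below the triangle threshold p ~ 1/n. Asymptotically E[X] ~ (c³/6)·n^{3(1−α)} = (1³/6)·n^{-1.5} → 0, so by Markov's inequality G has no triangles w.h.p.

E[X] ≈ 0.0001; in regime p = Θ(1/n^{3/2}) E[X] tends to 0 (below the triangle threshold p ~ 1/n).


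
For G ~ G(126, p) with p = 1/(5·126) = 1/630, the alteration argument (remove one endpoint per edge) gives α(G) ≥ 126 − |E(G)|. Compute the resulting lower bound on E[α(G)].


E[|E(G)|] = C(126, 2)·p = 7875 · (1/630) = 25/2.
E[α(G)] ≥ n − E[|E(G)|] = 126 − 25/2 = 227/2.
Numerically: ≈ 113.5000.
(This is only a lower bound; the true E[α(G)] may be larger.)

E[α(G)] ≥ 227/2 ≈ 113.5000.


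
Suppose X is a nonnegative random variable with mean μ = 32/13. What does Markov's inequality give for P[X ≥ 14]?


μ = E[X] = 32/13, a = 14.
Markov: P[X ≥ 14] ≤ μ/a = (32/13)/14 = 16/91.
Numerically: ≈ 0.17582.
(Since a = 14 > μ = 2.46154, the bound 16/91 is < 1 and informative.)

P[X ≥ 14] ≤ 16/91 ≈ 0.17582.


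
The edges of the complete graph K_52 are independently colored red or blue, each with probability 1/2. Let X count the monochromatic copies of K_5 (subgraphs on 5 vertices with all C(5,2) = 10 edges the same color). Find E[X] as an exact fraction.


Let X = Σ_S X_S over the C(52, 5) = 2598960 subsets S of size 5, where X_S = 1 if the K_5 on S is monochromatic.
For a fixed S, the K_5 on S has C(5, 2) = 10 edges. P[all 10 edges red] = (1/2)^10, and likewise for blue, so P[monochromatic] = 2·(1/2)^10 = 2^{1 − 10} = 1/512.
Summing: E[X] = C(52, 5) · 2^{1 − 10} = 2598960 · 1/512 = 162435/32.
Numerically: E[X] ≈ 5076.09375.

E[X] = C(52,5)·2^(1−C(5,2)) = 162435/32 ≈ 5076.09375.


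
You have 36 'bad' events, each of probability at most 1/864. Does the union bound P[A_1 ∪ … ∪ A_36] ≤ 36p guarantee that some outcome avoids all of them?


Union bound: P[∪_{i=1}^{36} A_i] ≤ Σ_i P[A_i] ≤ 36·p = 36·(1/864) = 1/24.
Numerically: 1/24 ≈ 0.042.
Is 1/24 < 1? YES.
Since P[∪ A_i] ≤ 1/24 < 1, the complement has P[∩ A_i^c] ≥ 1 − 1/24 = 23/24 > 0, so some outcome avoids every A_i.

36·p = 1/24 ≈ 0.042; existence CERTIFIED by the union bound.


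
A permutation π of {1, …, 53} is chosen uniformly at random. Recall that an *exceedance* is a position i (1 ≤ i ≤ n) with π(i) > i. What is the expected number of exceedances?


Write X = Σ_{i=1}^{53} X_i, where X_i = 1_{π(i) > i}.
For each fixed i, π(i) is uniform over {1, …, 53} (marginal of a uniform permutation), so P[π(i) > i] = (n − i)/n. Summing: Σ_{i=1}^{53} (n − i)/n = (0 + 1 + … + 52)/53 = 53(53 − 1)/(2·53) = (53 − 1)/2.
Hence E[X] = Σ_{i=1}^{53} (53 − i)/53 = 26 ≈ 26.0000.

E[X] = 26 = 26.0000.


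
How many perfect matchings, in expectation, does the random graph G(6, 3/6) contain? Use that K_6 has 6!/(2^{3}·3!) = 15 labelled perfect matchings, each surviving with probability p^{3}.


K_6 has 6!/(2^{3}·3!) = 15 labelled perfect matchings.
For each such perfect matching H, let X_H = 1 if all 3 edges of H are present in G. Then P[X_H = 1] = p^{3} = (1/2)^{3} = 1/8.
By linearity: E[X] = Σ_H E[X_H] = 15 · p^{3} = 15 · 1/8 = 15/8.
Numerically: E[X] ≈ 1.875.

E[X] = 15 · (1/2)^{3} = 15/8 ≈ 1.875.


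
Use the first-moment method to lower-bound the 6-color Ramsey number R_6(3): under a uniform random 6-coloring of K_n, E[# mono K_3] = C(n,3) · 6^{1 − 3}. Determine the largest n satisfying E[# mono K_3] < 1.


We need C(n, 3) · 6^{1 − 3} < 1, i.e. C(n, 3) < 6^{3 − 1} = 36.
Check values of n near the boundary:
  n = 3: C(3, 3) = 1; 1 < 36? YES
  n = 4: C(4, 3) = 4; 4 < 36? YES
  n = 5: C(5, 3) = 10; 10 < 36? YES
  n = 6: C(6, 3) = 20; 20 < 36? YES
  n = 7: C(7, 3) = 35; 35 < 36? YES
  n = 8: C(8, 3) = 56; 56 < 36? NO
The largest n with C(n, 3) < 36 is n = 7 (where E[X] = 35/36 ≈ 0.972). Hence R_6(3) > 7, i.e. R_6(3) ≥ 8.

Largest n = 7; hence R_6(3) > 7.


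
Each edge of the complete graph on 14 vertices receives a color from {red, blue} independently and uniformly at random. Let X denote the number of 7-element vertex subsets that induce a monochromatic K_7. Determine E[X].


Let X = Σ_S X_S over the C(14, 7) = 3432 subsets S of size 7, where X_S = 1 if the K_7 on S is monochromatic.
For a fixed S, the K_7 on S has C(7, 2) = 21 edges. P[all 21 edges red] = (1/2)^21, and likewise for blue, so P[monochromatic] = 2·(1/2)^21 = 2^{1 − 21} = 1/1048576.
Summing: E[X] = C(14, 7) · 2^{1 − 21} = 3432 · 1/1048576 = 429/131072.
Numerically: E[X] ≈ 0.003273.

E[X] = C(14,7)·2^(1−C(7,2)) = 429/131072 ≈ 0.003273.


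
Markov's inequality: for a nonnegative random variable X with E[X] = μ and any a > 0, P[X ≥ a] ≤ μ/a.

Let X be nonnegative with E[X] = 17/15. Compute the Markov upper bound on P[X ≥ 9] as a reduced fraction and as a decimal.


μ = E[X] = 17/15, a = 9.
Markov: P[X ≥ 9] ≤ μ/a = (17/15)/9 = 17/135.
Numerically: ≈ 0.12593.
(Since a = 9 > μ = 1.13333, the bound 17/135 is < 1 and informative.)

P[X ≥ 9] ≤ 17/135 ≈ 0.12593.


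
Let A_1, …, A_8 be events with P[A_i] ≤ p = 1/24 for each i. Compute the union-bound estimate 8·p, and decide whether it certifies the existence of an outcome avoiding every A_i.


Union bound: P[∪_{i=1}^{8} A_i] ≤ Σ_i P[A_i] ≤ 8·p = 8·(1/24) = 1/3.
Numerically: 1/3 ≈ 0.333333.
Is 1/3 < 1? YES.
Since P[∪ A_i] ≤ 1/3 < 1, the complement has P[∩ A_i^c] ≥ 1 − 1/3 = 2/3 > 0, so some outcome avoids every A_i.

8·p = 1/3 ≈ 0.333333; existence CERTIFIED by the union bound.


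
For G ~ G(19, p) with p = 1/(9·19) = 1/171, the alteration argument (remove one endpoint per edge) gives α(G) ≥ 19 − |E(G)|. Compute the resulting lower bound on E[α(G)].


E[|E(G)|] = C(19, 2)·p = 171 · (1/171) = 1.
E[α(G)] ≥ n − E[|E(G)|] = 19 − 1 = 18.
Numerically: ≈ 18.0000.
(This is only a lower bound; the true E[α(G)] may be larger.)

E[α(G)] ≥ 18 ≈ 18.0000.


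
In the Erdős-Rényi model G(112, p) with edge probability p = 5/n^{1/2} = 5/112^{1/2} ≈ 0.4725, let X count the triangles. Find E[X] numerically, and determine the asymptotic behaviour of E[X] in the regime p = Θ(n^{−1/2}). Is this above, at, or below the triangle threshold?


Number of potential triangles: C(112, 3) = 227920.
Each occurs with probability p³ ≈ (0.4725)³ ≈ 1.054588e-01.
By linearity: E[X] = C(112, 3)·p³ ≈ 227920 · 1.054588e-01 ≈ 24036.1782.
Since α = 1/2 < 1, p = c/n^{1/2} ≫ 1/n is above the triangle threshold p ~ 1/n. Asymptotically E[X] ~ (c³/6)·n^{3(1−α)} = (5³/6)·n^{1.5} → ∞; triangles are abundant w.h.p.

E[X] ≈ 24036.1782; in regime p = Θ(1/n^{1/2}) E[X] diverges (above the triangle threshold p ~ 1/n).


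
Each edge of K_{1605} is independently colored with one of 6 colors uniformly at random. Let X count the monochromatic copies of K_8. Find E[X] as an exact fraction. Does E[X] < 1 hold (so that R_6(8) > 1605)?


E[X] = C(1605, 8) · 6^{1 − 28} = 1073226690197348380200 · 6^{−27} = 1073226690197348380200/1023490369077469249536.
As a reduced fraction: E[X] = 14905926252740949725/14215144014964850688 ≈ 1.04859.
Is E[X] < 1? NO.
Since E[X] ≥ 1, the first-moment bound is inconclusive at n = 1605; it does NOT by itself certify R_6(8) > 1605.

E[X] = 14905926252740949725/14215144014964850688 ≈ 1.04859; E[X] ≥ 1; first-moment method inconclusive here.


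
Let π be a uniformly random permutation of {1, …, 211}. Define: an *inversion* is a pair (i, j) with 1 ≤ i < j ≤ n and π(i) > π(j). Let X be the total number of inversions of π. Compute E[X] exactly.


Write X = Σ X_I over the C(211, 2) = 22155 pairs i < j, with X_I the indicator of one inversion.
There are 22155 indicators.
For each fixed pair i < j, the values π(i) and π(j) are two distinct elements of {1, …, 211} in uniformly random order; by symmetry P[π(i) > π(j)] = 1/2.
By linearity: E[X] = 22155 · (1/2) = C(211, 2) · (1/2) = 22155/2 = 22155/2 ≈ 11077.500.

E[X] = 22155/2 = 11077.500.


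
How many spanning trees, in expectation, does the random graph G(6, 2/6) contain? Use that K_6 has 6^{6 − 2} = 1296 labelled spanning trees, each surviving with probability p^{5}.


K_6 has 6^{6 − 2} = 1296 labelled spanning trees.
For each such spanning tree H, let X_H = 1 if all 5 edges of H are present in G. Then P[X_H = 1] = p^{5} = (1/3)^{5} = 1/243.
Summing the indicators: E[X] = Σ_H E[X_H] = 1296 · p^{5} = 1296 · 1/243 = 16/3.
Numerically: E[X] ≈ 5.33.

E[X] = 1296 · (1/3)^{5} = 16/3 ≈ 5.33.


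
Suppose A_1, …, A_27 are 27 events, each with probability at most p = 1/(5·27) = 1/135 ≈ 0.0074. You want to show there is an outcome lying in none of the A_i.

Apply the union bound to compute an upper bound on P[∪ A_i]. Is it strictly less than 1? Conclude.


Union bound: P[∪_{i=1}^{27} A_i] ≤ Σ_i P[A_i] ≤ 27·p = 27·(1/135) = 1/5.
Numerically: 1/5 ≈ 0.2000.
Is 1/5 < 1? YES.
Since P[∪ A_i] ≤ 1/5 < 1, the complement has P[∩ A_i^c] ≥ 1 − 1/5 = 4/5 > 0, so some outcome avoids every A_i.

27·p = 1/5 ≈ 0.2000; existence CERTIFIED by the union bound.


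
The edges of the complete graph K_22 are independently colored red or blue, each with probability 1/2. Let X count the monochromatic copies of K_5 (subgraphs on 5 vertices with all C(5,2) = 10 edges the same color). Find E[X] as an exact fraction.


Let X = Σ_S X_S over the C(22, 5) = 26334 subsets S of size 5, where X_S = 1 if the K_5 on S is monochromatic.
For a fixed S, the K_5 on S has C(5, 2) = 10 edges. P[all 10 edges red] = (1/2)^10, and likewise for blue, so P[monochromatic] = 2·(1/2)^10 = 2^{1 − 10} = 1/512.
By linearity of expectation: E[X] = C(22, 5) · 2^{1 − 10} = 26334 · 1/512 = 13167/256.
Numerically: E[X] ≈ 51.43359.

E[X] = C(22,5)·2^(1−C(5,2)) = 13167/256 ≈ 51.43359.


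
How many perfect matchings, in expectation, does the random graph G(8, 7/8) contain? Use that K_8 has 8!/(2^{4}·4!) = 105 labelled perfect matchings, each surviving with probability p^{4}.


K_8 has 8!/(2^{4}·4!) = 105 labelled perfect matchings.
For each such perfect matching H, let X_H = 1 if all 4 edges of H are present in G. Then P[X_H = 1] = p^{4} = (7/8)^{4} = 2401/4096.
Summing the indicators: E[X] = Σ_H E[X_H] = 105 · p^{4} = 105 · 2401/4096 = 252105/4096.
Numerically: E[X] ≈ 61.5491.

E[X] = 105 · (7/8)^{4} = 252105/4096 ≈ 61.5491.


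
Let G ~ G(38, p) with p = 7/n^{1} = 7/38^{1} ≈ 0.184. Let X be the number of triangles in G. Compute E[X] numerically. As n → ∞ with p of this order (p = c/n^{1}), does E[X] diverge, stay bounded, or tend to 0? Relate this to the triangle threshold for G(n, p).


Number of potential triangles: C(38, 3) = 8436.
Each occurs with probability p³ ≈ (0.184)³ ≈ 6.25091e-03.
By linearity: E[X] = C(38, 3)·p³ ≈ 8436 · 6.25091e-03 ≈ 52.733.
Here α = 1, so p = 7/n is exactly at the triangle threshold p ~ 1/n. Asymptotically E[X] → c³/6 = 7³/6 = 343/6 ≈ 57.167, a bounded constant. In this regime the triangle count is asymptotically Poisson(c³/6).

E[X] ≈ 52.733; in regime p = Θ(1/n^{1}) E[X] stays bounded (at the triangle threshold p ~ 1/n).


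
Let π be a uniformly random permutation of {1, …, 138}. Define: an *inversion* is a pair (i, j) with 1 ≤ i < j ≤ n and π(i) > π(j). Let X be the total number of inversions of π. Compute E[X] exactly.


Write X = Σ X_I over the C(138, 2) = 9453 pairs i < j, with X_I the indicator of one inversion.
There are 9453 indicators.
For each fixed pair i < j, the values π(i) and π(j) are two distinct elements of {1, …, 138} in uniformly random order; by symmetry P[π(i) > π(j)] = 1/2.
By linearity: E[X] = 9453 · (1/2) = C(138, 2) · (1/2) = 9453/2 = 9453/2 ≈ 4726.50000.

E[X] = 9453/2 = 4726.50000.


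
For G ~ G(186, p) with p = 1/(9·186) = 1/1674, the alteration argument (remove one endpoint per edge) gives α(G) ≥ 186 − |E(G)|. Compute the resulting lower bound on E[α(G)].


E[|E(G)|] = C(186, 2)·p = 17205 · (1/1674) = 185/18.
E[α(G)] ≥ n − E[|E(G)|] = 186 − 185/18 = 3163/18.
Numerically: ≈ 175.7222.
(This is only a lower bound; the true E[α(G)] may be larger.)

E[α(G)] ≥ 3163/18 ≈ 175.7222.


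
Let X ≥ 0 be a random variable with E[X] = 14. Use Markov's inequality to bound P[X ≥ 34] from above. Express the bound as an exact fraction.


μ = E[X] = 14, a = 34.
Markov: P[X ≥ 34] ≤ μ/a = (14)/34 = 7/17.
Numerically: ≈ 0.412.
(Since a = 34 > μ = 14.000, the bound 7/17 is < 1 and informative.)

P[X ≥ 34] ≤ 7/17 ≈ 0.412.


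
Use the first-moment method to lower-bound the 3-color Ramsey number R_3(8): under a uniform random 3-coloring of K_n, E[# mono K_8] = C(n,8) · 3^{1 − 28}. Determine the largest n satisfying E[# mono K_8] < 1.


We need C(n, 8) · 3^{1 − 28} < 1, i.e. C(n, 8) < 3^{28 − 1} = 7625597484987.
Check values of n near the boundary:
  n = 155: C(155, 8) = 6876747915675; 6876747915675 < 7625597484987? YES
  n = 156: C(156, 8) = 7248464019225; 7248464019225 < 7625597484987? YES
  n = 157: C(157, 8) = 7637643295425; 7637643295425 < 7625597484987? NO
  n = 158: C(158, 8) = 8044984271181; 8044984271181 < 7625597484987? NO
The largest n with C(n, 8) < 7625597484987 is n = 156 (where E[X] = 805384891025/847288609443 ≈ 0.950544). Hence R_3(8) > 156, i.e. R_3(8) ≥ 157.

Largest n = 156; hence R_3(8) > 156.


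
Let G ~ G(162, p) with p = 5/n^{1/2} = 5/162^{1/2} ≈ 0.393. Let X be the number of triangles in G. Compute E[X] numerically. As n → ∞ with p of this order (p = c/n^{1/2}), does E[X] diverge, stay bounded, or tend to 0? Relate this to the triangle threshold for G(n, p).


Number of potential triangles: C(162, 3) = 695520.
Each occurs with probability p³ ≈ (0.393)³ ≈ 6.06230e-02.
By linearity: E[X] = C(162, 3)·p³ ≈ 695520 · 6.06230e-02 ≈ 42164.515.
Since α = 1/2 < 1, p = c/n^{1/2} ≫ 1/n is above the triangle threshold p ~ 1/n. Asymptotically E[X] ~ (c³/6)·n^{3(1−α)} = (5³/6)·n^{1.5} → ∞; triangles are abundant w.h.p.

E[X] ≈ 42164.515; in regime p = Θ(1/n^{1/2}) E[X] diverges (above the triangle threshold p ~ 1/n).


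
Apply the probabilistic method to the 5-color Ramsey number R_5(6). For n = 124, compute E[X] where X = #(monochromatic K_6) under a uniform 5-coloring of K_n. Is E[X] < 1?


E[X] = C(124, 6) · 5^{1 − 15} = 4465475476 · 5^{−14} = 4465475476/6103515625.
As a reduced fraction: E[X] = 4465475476/6103515625 ≈ 0.7316235.
Is E[X] < 1? YES.
Since E[X] < 1, there exists a 5-coloring of K_{124} with no monochromatic K_6; hence R_5(6) > 124.

E[X] = 4465475476/6103515625 ≈ 0.7316235; E[X] < 1, so R_5(6) > 124.


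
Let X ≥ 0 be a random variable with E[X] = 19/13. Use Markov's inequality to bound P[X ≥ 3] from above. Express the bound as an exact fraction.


μ = E[X] = 19/13, a = 3.
Markov: P[X ≥ 3] ≤ μ/a = (19/13)/3 = 19/39.
Numerically: ≈ 0.48718.
(Since a = 3 > μ = 1.46154, the bound 19/39 is < 1 and informative.)

P[X ≥ 3] ≤ 19/39 ≈ 0.48718.


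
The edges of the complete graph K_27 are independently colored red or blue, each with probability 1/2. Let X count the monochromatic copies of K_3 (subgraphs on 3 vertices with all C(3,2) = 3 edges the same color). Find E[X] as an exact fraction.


Let X = Σ_S X_S over the C(27, 3) = 2925 subsets S of size 3, where X_S = 1 if the K_3 on S is monochromatic.
For a fixed S, the K_3 on S has C(3, 2) = 3 edges. P[all 3 edges red] = (1/2)^3, and likewise for blue, so P[monochromatic] = 2·(1/2)^3 = 2^{1 − 3} = 1/4.
By linearity of expectation: E[X] = C(27, 3) · 2^{1 − 3} = 2925 · 1/4 = 2925/4.
Numerically: E[X] ≈ 731.250.

E[X] = C(27,3)·2^(1−C(3,2)) = 2925/4 ≈ 731.250.


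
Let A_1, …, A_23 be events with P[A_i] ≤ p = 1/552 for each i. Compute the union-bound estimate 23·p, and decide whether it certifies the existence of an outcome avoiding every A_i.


Union bound: P[∪_{i=1}^{23} A_i] ≤ Σ_i P[A_i] ≤ 23·p = 23·(1/552) = 1/24.
Numerically: 1/24 ≈ 0.042.
Is 1/24 < 1? YES.
Since P[∪ A_i] ≤ 1/24 < 1, the complement has P[∩ A_i^c] ≥ 1 − 1/24 = 23/24 > 0, so some outcome avoids every A_i.

23·p = 1/24 ≈ 0.042; existence CERTIFIED by the union bound.


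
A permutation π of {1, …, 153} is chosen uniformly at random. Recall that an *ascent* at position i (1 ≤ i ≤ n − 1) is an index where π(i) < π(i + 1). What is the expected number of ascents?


Write X = Σ X_I over i = 1, …, 152, with X_I the indicator of one ascent.
There are 152 indicators.
For each fixed i, the pair (π(i), π(i+1)) is a uniformly random ordered pair of distinct values from {1, …, 153}; by symmetry P[π(i) < π(i+1)] = 1/2.
By linearity: E[X] = 152 · (1/2) = (153 − 1) · (1/2) = 76 ≈ 76.000000.

E[X] = 76 = 76.000000.


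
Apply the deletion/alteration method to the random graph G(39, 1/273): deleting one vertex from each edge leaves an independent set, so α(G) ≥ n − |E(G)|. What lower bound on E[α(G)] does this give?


E[|E(G)|] = C(39, 2)·p = 741 · (1/273) = 19/7.
E[α(G)] ≥ n − E[|E(G)|] = 39 − 19/7 = 254/7.
Numerically: ≈ 36.28571.
(This is only a lower bound; the true E[α(G)] may be larger.)

E[α(G)] ≥ 254/7 ≈ 36.28571.


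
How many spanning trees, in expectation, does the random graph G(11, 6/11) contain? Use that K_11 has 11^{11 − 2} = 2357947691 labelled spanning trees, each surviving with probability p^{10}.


K_11 has 11^{11 − 2} = 2357947691 labelled spanning trees.
For each such spanning tree H, let X_H = 1 if all 10 edges of H are present in G. Then P[X_H = 1] = p^{10} = (6/11)^{10} = 60466176/25937424601.
By linearity of expectation: E[X] = Σ_H E[X_H] = 2357947691 · p^{10} = 2357947691 · 60466176/25937424601 = 60466176/11.
Numerically: E[X] ≈ 5.5e+06.

E[X] = 2357947691 · (6/11)^{10} = 60466176/11 ≈ 5.5e+06.


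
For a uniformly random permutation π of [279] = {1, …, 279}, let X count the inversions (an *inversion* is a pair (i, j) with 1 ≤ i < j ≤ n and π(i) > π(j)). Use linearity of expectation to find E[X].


Write X = Σ X_I over the C(279, 2) = 38781 pairs i < j, with X_I the indicator of one inversion.
There are 38781 indicators.
For each fixed pair i < j, the values π(i) and π(j) are two distinct elements of {1, …, 279} in uniformly random order; by symmetry P[π(i) > π(j)] = 1/2.
By linearity: E[X] = 38781 · (1/2) = C(279, 2) · (1/2) = 38781/2 = 38781/2 ≈ 19390.500.

E[X] = 38781/2 = 19390.500.


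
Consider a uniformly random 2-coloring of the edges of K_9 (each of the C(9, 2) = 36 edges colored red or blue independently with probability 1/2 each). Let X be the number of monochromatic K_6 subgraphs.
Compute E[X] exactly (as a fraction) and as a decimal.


Let X = Σ_S X_S over the C(9, 6) = 84 subsets S of size 6, where X_S = 1 if the K_6 on S is monochromatic.
For a fixed S, the K_6 on S has C(6, 2) = 15 edges. P[all 15 edges red] = (1/2)^15, and likewise for blue, so P[monochromatic] = 2·(1/2)^15 = 2^{1 − 15} = 1/16384.
By linearity of expectation: E[X] = C(9, 6) · 2^{1 − 15} = 84 · 1/16384 = 21/4096.
Numerically: E[X] ≈ 0.005.

E[X] = C(9,6)·2^(1−C(6,2)) = 21/4096 ≈ 0.005.


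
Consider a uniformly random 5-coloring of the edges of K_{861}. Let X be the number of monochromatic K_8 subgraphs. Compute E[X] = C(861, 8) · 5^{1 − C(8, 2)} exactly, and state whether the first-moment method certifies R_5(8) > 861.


E[X] = C(861, 8) · 5^{1 − 28} = 7250034996615275865 · 5^{−27} = 7250034996615275865/7450580596923828125.
As a reduced fraction: E[X] = 1450006999323055173/1490116119384765625 ≈ 0.9730832.
Is E[X] < 1? YES.
Since E[X] < 1, there exists a 5-coloring of K_{861} with no monochromatic K_8; hence R_5(8) > 861.

E[X] = 1450006999323055173/1490116119384765625 ≈ 0.9730832; E[X] < 1, so R_5(8) > 861.


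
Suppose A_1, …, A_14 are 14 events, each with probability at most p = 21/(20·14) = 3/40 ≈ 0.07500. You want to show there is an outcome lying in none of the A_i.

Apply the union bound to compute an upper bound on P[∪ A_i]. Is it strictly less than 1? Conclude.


Union bound: P[∪_{i=1}^{14} A_i] ≤ Σ_i P[A_i] ≤ 14·p = 14·(3/40) = 21/20.
Numerically: 21/20 ≈ 1.05000.
Is 21/20 < 1? NO.
Since the bound 21/20 is ≥ 1, the union bound is uninformative here; it does NOT by itself certify existence.

14·p = 21/20 ≈ 1.05000; existence NOT certified by the union bound.


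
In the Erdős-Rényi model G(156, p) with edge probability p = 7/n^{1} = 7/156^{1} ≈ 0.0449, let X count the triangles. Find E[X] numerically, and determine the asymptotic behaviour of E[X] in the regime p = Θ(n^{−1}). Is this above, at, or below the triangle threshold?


Number of potential triangles: C(156, 3) = 620620.
Each occurs with probability p³ ≈ (0.0449)³ ≈ 9.03484e-05.
By linearity: E[X] = C(156, 3)·p³ ≈ 620620 · 9.03484e-05 ≈ 56.072.
Here α = 1, so p = 7/n is exactly at the triangle threshold p ~ 1/n. Asymptotically E[X] → c³/6 = 7³/6 = 343/6 ≈ 57.167, a bounded constant. In this regime the triangle count is asymptotically Poisson(c³/6).

E[X] ≈ 56.072; in regime p = Θ(1/n^{1}) E[X] stays bounded (at the triangle threshold p ~ 1/n).


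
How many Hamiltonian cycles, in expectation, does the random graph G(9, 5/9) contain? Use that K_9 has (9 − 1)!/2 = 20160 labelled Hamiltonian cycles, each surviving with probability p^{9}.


K_9 has (9 − 1)!/2 = 20160 labelled Hamiltonian cycles.
For each such Hamiltonian cycle H, let X_H = 1 if all 9 edges of H are present in G. Then P[X_H = 1] = p^{9} = (5/9)^{9} = 1953125/387420489.
Summing the indicators: E[X] = Σ_H E[X_H] = 20160 · p^{9} = 20160 · 1953125/387420489 = 4375000000/43046721.
Numerically: E[X] ≈ 101.63.

E[X] = 20160 · (5/9)^{9} = 4375000000/43046721 ≈ 101.63.


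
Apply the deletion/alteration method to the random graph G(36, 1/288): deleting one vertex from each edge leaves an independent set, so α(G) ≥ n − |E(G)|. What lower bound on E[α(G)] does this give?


E[|E(G)|] = C(36, 2)·p = 630 · (1/288) = 35/16.
E[α(G)] ≥ n − E[|E(G)|] = 36 − 35/16 = 541/16.
Numerically: ≈ 33.81250.
(This is only a lower bound; the true E[α(G)] may be larger.)

E[α(G)] ≥ 541/16 ≈ 33.81250.


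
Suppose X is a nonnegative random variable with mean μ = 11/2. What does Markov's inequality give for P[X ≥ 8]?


μ = E[X] = 11/2, a = 8.
Markov: P[X ≥ 8] ≤ μ/a = (11/2)/8 = 11/16.
Numerically: ≈ 0.6875.
(Since a = 8 > μ = 5.5000, the bound 11/16 is < 1 and informative.)

P[X ≥ 8] ≤ 11/16 ≈ 0.6875.


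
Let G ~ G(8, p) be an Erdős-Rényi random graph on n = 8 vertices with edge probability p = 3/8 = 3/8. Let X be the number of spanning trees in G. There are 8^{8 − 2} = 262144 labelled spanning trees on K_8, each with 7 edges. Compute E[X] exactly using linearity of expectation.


K_8 has 8^{8 − 2} = 262144 labelled spanning trees.
For each such spanning tree H, let X_H = 1 if all 7 edges of H are present in G. Then P[X_H = 1] = p^{7} = (3/8)^{7} = 2187/2097152.
By linearity: E[X] = Σ_H E[X_H] = 262144 · p^{7} = 262144 · 2187/2097152 = 2187/8.
Numerically: E[X] ≈ 273.375.

E[X] = 262144 · (3/8)^{7} = 2187/8 ≈ 273.375.


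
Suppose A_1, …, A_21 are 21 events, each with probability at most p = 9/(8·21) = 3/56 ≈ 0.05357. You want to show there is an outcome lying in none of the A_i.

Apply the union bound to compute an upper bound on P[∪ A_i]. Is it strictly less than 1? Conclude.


Union bound: P[∪_{i=1}^{21} A_i] ≤ Σ_i P[A_i] ≤ 21·p = 21·(3/56) = 9/8.
Numerically: 9/8 ≈ 1.12500.
Is 9/8 < 1? NO.
Since the bound 9/8 is ≥ 1, the union bound is uninformative here; it does NOT by itself certify existence.

21·p = 9/8 ≈ 1.12500; existence NOT certified by the union bound.


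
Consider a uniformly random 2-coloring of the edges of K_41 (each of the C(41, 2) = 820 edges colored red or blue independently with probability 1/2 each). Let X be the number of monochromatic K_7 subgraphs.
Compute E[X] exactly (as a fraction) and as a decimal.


Let X = Σ_S X_S over the C(41, 7) = 22481940 subsets S of size 7, where X_S = 1 if the K_7 on S is monochromatic.
For a fixed S, the K_7 on S has C(7, 2) = 21 edges. P[all 21 edges red] = (1/2)^21, and likewise for blue, so P[monochromatic] = 2·(1/2)^21 = 2^{1 − 21} = 1/1048576.
By linearity of expectation: E[X] = C(41, 7) · 2^{1 − 21} = 22481940 · 1/1048576 = 5620485/262144.
Numerically: E[X] ≈ 21.440449.

E[X] = C(41,7)·2^(1−C(7,2)) = 5620485/262144 ≈ 21.440449.


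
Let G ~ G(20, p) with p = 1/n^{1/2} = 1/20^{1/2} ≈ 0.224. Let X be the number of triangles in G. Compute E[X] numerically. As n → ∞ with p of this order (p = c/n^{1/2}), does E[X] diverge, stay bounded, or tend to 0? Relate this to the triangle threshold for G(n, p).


Number of potential triangles: C(20, 3) = 1140.
Each occurs with probability p³ ≈ (0.224)³ ≈ 1.11803e-02.
By linearity: E[X] = C(20, 3)·p³ ≈ 1140 · 1.11803e-02 ≈ 12.746.
Since α = 1/2 < 1, p = c/n^{1/2} ≫ 1/n is above the triangle threshold p ~ 1/n. Asymptotically E[X] ~ (c³/6)·n^{3(1−α)} = (1³/6)·n^{1.5} → ∞; triangles are abundant w.h.p.

E[X] ≈ 12.746; in regime p = Θ(1/n^{1/2}) E[X] diverges (above the triangle threshold p ~ 1/n).


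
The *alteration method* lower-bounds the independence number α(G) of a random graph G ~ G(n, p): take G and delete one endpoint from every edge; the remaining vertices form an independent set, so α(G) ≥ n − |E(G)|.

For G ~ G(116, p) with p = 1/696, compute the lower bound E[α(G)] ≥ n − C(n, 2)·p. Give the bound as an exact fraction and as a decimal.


E[|E(G)|] = C(116, 2)·p = 6670 · (1/696) = 115/12.
E[α(G)] ≥ n − E[|E(G)|] = 116 − 115/12 = 1277/12.
Numerically: ≈ 106.4167.
(This is only a lower bound; the true E[α(G)] may be larger.)

E[α(G)] ≥ 1277/12 ≈ 106.4167.


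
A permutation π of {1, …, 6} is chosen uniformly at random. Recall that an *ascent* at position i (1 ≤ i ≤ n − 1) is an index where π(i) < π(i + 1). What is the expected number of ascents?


Write X = Σ X_I over i = 1, …, 5, with X_I the indicator of one ascent.
There are 5 indicators.
For each fixed i, the pair (π(i), π(i+1)) is a uniformly random ordered pair of distinct values from {1, …, 6}; by symmetry P[π(i) < π(i+1)] = 1/2.
By linearity: E[X] = 5 · (1/2) = (6 − 1) · (1/2) = 5/2 ≈ 2.5000.

E[X] = 5/2 = 2.5000.


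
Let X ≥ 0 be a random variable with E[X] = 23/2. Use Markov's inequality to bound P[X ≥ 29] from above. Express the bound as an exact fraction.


μ = E[X] = 23/2, a = 29.
Markov: P[X ≥ 29] ≤ μ/a = (23/2)/29 = 23/58.
Numerically: ≈ 0.396552.
(Since a = 29 > μ = 11.500000, the bound 23/58 is < 1 and informative.)

P[X ≥ 29] ≤ 23/58 ≈ 0.396552.


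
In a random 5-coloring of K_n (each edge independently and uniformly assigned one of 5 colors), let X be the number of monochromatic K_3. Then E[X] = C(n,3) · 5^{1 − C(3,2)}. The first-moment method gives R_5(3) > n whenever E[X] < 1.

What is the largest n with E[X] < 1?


We need C(n, 3) · 5^{1 − 3} < 1, i.e. C(n, 3) < 5^{3 − 1} = 25.
Check values of n near the boundary:
  n = 3: C(3, 3) = 1; 1 < 25? YES
  n = 4: C(4, 3) = 4; 4 < 25? YES
  n = 5: C(5, 3) = 10; 10 < 25? YES
  n = 6: C(6, 3) = 20; 20 < 25? YES
  n = 7: C(7, 3) = 35; 35 < 25? NO
  n = 8: C(8, 3) = 56; 56 < 25? NO
  n = 9: C(9, 3) = 84; 84 < 25? NO
The largest n with C(n, 3) < 25 is n = 6 (where E[X] = 4/5 ≈ 0.800000). Hence R_5(3) > 6, i.e. R_5(3) ≥ 7.

Largest n = 6; hence R_5(3) > 6.


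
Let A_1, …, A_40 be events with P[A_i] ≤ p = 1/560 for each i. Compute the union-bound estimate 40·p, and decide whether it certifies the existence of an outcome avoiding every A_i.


Union bound: P[∪_{i=1}^{40} A_i] ≤ Σ_i P[A_i] ≤ 40·p = 40·(1/560) = 1/14.
Numerically: 1/14 ≈ 0.0714.
Is 1/14 < 1? YES.
Since P[∪ A_i] ≤ 1/14 < 1, the complement has P[∩ A_i^c] ≥ 1 − 1/14 = 13/14 > 0, so some outcome avoids every A_i.

40·p = 1/14 ≈ 0.0714; existence CERTIFIED by the union bound.
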